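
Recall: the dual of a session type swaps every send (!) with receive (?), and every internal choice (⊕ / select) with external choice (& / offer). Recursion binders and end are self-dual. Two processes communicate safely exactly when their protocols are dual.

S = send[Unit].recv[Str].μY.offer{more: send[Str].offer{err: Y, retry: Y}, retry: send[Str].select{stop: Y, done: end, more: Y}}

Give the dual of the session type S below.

send[Unit] → recv[Unit]
  recv[Str] → send[Str]
    μY → μY  (binder kept)
      offer{more,retry} → select{more,retry}  (external→internal)
        case more:
          send[Str] → recv[Str]
            offer{err,retry} → select{err,retry}  (external→internal)
              case err:
                Y ↦ Y
              case retry:
                Y ↦ Y
        case retry:
          send[Str] → recv[Str]
            select{stop,done,more} → offer{stop,done,more}  (select→offer)
              case stop:
                Y ↦ Y
              case done:
                end ↦ end
              case more:
                Y ↦ Y

recv[Unit].send[Str].μY.select{more: recv[Str].select{err: Y, retry: Y}, retry: recv[Str].offer{stop: Y, done: end, more: Y}}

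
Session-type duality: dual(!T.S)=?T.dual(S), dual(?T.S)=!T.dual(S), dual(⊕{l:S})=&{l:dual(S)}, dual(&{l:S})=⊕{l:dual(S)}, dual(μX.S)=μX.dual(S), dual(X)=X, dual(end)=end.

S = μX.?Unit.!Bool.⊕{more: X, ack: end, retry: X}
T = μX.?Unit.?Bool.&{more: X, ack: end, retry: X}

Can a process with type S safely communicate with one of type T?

μX ‖ μX  ✓ (rec unchanged)
  ?Unit ‖ ?Unit  ✗ same direction on both sides — not dual

NO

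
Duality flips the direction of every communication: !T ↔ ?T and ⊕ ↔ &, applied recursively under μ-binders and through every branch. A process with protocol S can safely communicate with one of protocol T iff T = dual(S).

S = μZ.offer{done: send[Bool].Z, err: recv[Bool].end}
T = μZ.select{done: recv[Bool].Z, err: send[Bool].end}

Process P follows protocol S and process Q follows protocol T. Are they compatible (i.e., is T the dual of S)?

μZ | μZ  ok (μ self-dual)
  offer{done,err} | select{done,err}  ok label sets agree
    case done:
      send[Bool] | recv[Bool]  ok
        Z | Z  ok
    case err:
      recv[Bool] | send[Bool]  ok
        end | end  ok

YES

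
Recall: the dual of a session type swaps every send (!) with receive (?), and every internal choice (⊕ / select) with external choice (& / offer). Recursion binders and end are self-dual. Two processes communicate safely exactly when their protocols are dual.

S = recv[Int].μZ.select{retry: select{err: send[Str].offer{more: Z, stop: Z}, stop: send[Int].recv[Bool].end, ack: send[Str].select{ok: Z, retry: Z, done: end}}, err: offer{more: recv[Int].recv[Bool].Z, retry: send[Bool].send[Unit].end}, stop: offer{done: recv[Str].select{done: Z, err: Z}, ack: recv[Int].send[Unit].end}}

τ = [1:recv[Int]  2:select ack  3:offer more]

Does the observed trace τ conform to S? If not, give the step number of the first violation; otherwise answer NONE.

2

@1 recv[Int]  ✓  cont: μZ.…
@2 got select ack, protocol expects select retry or select err or select stop  ✗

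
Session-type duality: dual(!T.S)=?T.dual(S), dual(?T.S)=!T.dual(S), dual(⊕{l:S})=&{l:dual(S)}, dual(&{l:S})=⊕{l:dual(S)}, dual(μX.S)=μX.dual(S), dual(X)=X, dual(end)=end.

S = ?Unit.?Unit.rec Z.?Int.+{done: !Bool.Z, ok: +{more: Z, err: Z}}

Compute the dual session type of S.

!Unit.!Unit.rec Z.!Int.&{done: ?Bool.Z, ok: &{more: Z, err: Z}}

?Unit → !Unit
  ?Unit → !Unit
    rec Z → rec Z  (μ self-dual)
      ?Int → !Int
        +{done,ok} → &{done,ok}  (⊕→&)
          case done:
            !Bool → ?Bool
              Z self-dual
          case ok:
            +{more,err} → &{more,err}  (⊕→&)
              case more:
                Z self-dual
              case err:
                Z self-dual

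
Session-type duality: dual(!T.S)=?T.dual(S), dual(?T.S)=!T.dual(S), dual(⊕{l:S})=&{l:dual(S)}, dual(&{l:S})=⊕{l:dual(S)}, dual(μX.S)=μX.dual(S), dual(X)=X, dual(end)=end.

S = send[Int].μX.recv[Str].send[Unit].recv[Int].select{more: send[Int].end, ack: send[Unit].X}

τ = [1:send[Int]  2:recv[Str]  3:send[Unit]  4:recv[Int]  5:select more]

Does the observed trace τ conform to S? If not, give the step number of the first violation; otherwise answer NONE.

@1 send[Int]  ✓  residual = μX.…
@2 recv[Str]  ✓  residual = send[Unit].recv[Int].select{more: send[Int].end, ack: send[Unit].μX.…}
@3 send[Unit]  ✓  residual = recv[Int].select{more: send[Int].end, ack: send[Unit].μX.…}
@4 recv[Int]  ✓  residual = select{more: send[Int].end, ack: send[Unit].μX.…}
@5 select more  ✓  residual = send[Int].end
τ conforms to S (length 5)

NONE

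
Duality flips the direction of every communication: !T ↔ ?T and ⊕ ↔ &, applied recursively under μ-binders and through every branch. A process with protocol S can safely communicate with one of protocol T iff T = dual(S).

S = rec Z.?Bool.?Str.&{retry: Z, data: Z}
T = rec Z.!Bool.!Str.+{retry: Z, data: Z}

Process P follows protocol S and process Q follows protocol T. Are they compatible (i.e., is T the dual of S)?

rec Z | rec Z  match (μ self-dual)
  ?Bool | !Bool  match
    ?Str | !Str  match
      &{retry,data} | +{retry,data}  match label sets agree
        • retry:
          Z | Z  match
        • data:
          Z | Z  match

YES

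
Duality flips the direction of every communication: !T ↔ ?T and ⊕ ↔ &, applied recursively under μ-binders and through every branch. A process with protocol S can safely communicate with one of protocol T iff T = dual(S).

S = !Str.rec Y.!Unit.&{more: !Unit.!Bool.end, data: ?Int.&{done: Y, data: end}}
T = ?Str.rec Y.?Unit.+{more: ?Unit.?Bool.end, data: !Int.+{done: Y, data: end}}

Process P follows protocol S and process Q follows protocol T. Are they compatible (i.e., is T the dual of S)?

!Str ‖ ?Str  ✓
  rec Y ‖ rec Y  ✓ (μ self-dual)
    !Unit ‖ ?Unit  ✓
      &{more,data} ‖ +{more,data}  ✓ same labels
        • more:
          !Unit ‖ ?Unit  ✓
            !Bool ‖ ?Bool  ✓
              end ‖ end  ✓
        • data:
          ?Int ‖ !Int  ✓
            &{done,data} ‖ +{done,data}  ✓ same labels
              • done:
                Y ‖ Y  ✓
              • data:
                end ‖ end  ✓

YES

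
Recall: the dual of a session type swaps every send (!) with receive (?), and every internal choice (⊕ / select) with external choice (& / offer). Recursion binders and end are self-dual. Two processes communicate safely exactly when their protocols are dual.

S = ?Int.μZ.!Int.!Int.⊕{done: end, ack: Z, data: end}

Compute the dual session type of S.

?Int ↦ !Int
  μZ ↦ μZ  (rec unchanged)
    !Int ↦ ?Int
      !Int ↦ ?Int
        ⊕{done,ack,data} ↦ &{done,ack,data}  (internal→external)
          case done:
            end self-dual
          case ack:
            Z self-dual
          case data:
            end self-dual

!Int.μZ.?Int.?Int.&{done: end, ack: Z, data: end}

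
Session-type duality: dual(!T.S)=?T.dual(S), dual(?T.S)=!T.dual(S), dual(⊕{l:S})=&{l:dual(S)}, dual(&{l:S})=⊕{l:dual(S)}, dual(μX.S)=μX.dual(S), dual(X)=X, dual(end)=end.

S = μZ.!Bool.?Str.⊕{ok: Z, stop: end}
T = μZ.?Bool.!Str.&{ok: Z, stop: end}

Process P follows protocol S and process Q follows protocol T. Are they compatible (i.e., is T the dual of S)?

YES

μZ | μZ  ok (μ self-dual)
  !Bool | ?Bool  ok
    ?Str | !Str  ok
      ⊕{ok,stop} | &{ok,stop}  ok labels match
        • ok:
          Z | Z  ok
        • stop:
          end | end  ok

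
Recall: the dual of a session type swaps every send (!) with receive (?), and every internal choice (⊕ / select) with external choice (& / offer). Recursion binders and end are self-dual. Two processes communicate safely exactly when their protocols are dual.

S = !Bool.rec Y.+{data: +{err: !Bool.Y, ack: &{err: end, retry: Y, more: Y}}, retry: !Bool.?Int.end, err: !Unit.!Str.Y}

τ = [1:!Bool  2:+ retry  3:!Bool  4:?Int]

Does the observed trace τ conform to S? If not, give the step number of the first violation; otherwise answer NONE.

NONE

step 1: !Bool  ✓  now at rec Y.…
step 2: + retry  ✓  now at !Bool.?Int.end
step 3: !Bool  ✓  now at ?Int.end
step 4: ?Int  ✓  now at end
all 4 steps conform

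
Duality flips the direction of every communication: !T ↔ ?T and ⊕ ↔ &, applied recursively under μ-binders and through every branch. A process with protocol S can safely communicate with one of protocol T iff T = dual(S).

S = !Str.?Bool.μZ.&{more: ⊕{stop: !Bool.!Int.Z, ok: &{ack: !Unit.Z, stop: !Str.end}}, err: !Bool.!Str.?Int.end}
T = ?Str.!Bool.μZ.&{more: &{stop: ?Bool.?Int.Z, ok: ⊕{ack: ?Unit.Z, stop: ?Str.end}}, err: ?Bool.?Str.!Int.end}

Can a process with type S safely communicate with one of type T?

NO

!Str | ?Str  ok
  ?Bool | !Bool  ok
    μZ | μZ  ok (rec unchanged)
      &{more,err} | &{more,err}  ✗ choice polarity not flipped — not dual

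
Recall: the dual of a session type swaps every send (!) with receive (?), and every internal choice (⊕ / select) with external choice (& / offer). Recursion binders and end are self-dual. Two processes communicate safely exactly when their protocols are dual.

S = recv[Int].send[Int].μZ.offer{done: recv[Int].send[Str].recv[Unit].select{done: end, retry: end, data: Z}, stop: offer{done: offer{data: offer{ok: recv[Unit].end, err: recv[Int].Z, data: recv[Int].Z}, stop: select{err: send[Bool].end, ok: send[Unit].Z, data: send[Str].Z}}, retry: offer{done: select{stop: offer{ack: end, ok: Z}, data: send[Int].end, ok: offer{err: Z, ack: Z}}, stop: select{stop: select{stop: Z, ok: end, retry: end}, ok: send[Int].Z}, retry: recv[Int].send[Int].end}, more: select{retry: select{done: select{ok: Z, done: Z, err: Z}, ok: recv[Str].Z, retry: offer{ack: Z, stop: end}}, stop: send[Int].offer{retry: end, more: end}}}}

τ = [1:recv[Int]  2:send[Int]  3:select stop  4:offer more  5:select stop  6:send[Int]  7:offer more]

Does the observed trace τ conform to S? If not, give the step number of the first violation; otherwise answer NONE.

3

step 1: recv[Int]  ✓  cont: send[Int].μZ.…
step 2: send[Int]  ✓  cont: μZ.…
step 3: got select stop, protocol expects offer done or offer stop  ✗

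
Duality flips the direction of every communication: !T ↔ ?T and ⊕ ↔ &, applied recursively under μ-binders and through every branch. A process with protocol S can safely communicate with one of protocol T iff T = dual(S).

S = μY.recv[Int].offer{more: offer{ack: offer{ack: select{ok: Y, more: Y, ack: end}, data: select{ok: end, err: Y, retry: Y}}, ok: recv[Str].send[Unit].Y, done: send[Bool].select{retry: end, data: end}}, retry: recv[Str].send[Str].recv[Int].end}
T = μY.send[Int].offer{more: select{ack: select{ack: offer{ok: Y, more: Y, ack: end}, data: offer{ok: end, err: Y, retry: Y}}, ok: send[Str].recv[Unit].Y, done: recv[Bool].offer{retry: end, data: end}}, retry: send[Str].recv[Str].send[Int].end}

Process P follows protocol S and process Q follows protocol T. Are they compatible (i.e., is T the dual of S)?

μY ‖ μY  ✓ (μ self-dual)
  recv[Int] ‖ send[Int]  ✓
    offer{more,retry} ‖ offer{more,retry}  ✗ choice polarity not flipped — not dual

NO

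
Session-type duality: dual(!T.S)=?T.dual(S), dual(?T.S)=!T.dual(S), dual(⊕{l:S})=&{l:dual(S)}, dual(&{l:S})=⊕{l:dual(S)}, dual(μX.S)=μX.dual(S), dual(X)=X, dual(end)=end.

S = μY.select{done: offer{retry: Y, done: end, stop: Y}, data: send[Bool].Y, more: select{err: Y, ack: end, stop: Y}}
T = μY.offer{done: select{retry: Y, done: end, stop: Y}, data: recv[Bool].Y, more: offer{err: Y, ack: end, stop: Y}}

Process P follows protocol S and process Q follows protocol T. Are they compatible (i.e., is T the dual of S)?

μY | μY  ✓ (rec unchanged)
  select{done,data,more} | offer{done,data,more}  ✓ label sets agree
    • done:
      offer{retry,done,stop} | select{retry,done,stop}  ✓ label sets agree
        • retry:
          Y | Y  ✓
        • done:
          end | end  ✓
        • stop:
          Y | Y  ✓
    • data:
      send[Bool] | recv[Bool]  ✓
        Y | Y  ✓
    • more:
      select{err,ack,stop} | offer{err,ack,stop}  ✓ label sets agree
        • err:
          Y | Y  ✓
        • ack:
          end | end  ✓
        • stop:
          Y | Y  ✓

YES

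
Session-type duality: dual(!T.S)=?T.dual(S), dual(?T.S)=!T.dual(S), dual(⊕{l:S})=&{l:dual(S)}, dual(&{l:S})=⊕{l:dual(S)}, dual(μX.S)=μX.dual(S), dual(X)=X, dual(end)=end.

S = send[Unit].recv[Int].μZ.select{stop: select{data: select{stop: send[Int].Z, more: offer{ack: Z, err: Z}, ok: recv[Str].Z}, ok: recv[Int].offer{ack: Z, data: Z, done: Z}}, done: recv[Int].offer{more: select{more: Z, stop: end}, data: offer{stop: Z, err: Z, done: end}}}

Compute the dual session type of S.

recv[Unit].send[Int].μZ.offer{stop: offer{data: offer{stop: recv[Int].Z, more: select{ack: Z, err: Z}, ok: send[Str].Z}, ok: send[Int].select{ack: Z, data: Z, done: Z}}, done: send[Int].select{more: offer{more: Z, stop: end}, data: select{stop: Z, err: Z, done: end}}}

send[Unit] = recv[Unit]
  recv[Int] = send[Int]
    μZ = μZ  (μ self-dual)
      select{stop,done} = offer{stop,done}  (internal→external)
        [stop]
          select{data,ok} = offer{data,ok}  (internal→external)
            [data]
              select{stop,more,ok} = offer{stop,more,ok}  (internal→external)
                [stop]
                  send[Int] = recv[Int]
                    dual(Z) = Z
                [more]
                  offer{ack,err} = select{ack,err}  (external→internal)
                    [ack]
                      dual(Z) = Z
                    [err]
                      dual(Z) = Z
                [ok]
                  recv[Str] = send[Str]
                    dual(Z) = Z
            [ok]
              recv[Int] = send[Int]
                offer{ack,data,done} = select{ack,data,done}  (external→internal)
                  [ack]
                    dual(Z) = Z
                  [data]
                    dual(Z) = Z
                  [done]
                    dual(Z) = Z
        [done]
          recv[Int] = send[Int]
            offer{more,data} = select{more,data}  (external→internal)
              [more]
                select{more,stop} = offer{more,stop}  (internal→external)
                  [more]
                    dual(Z) = Z
                  [stop]
                    dual(end) = end
              [data]
                offer{stop,err,done} = select{stop,err,done}  (external→internal)
                  [stop]
                    dual(Z) = Z
                  [err]
                    dual(Z) = Z
                  [done]
                    dual(end) = end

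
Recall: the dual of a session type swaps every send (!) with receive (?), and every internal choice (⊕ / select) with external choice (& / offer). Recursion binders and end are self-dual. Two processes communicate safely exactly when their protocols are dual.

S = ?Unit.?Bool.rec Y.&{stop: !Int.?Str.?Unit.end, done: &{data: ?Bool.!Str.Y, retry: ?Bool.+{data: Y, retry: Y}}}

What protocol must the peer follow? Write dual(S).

!Unit.!Bool.rec Y.+{stop: ?Int.!Str.!Unit.end, done: +{data: !Bool.?Str.Y, retry: !Bool.&{data: Y, retry: Y}}}

?Unit = !Unit
  ?Bool = !Bool
    rec Y = rec Y  (rec unchanged)
      &{stop,done} = +{stop,done}  (external→internal)
        case stop:
          !Int = ?Int
            ?Str = !Str
              ?Unit = !Unit
                end self-dual
        case done:
          &{data,retry} = +{data,retry}  (external→internal)
            case data:
              ?Bool = !Bool
                !Str = ?Str
                  Y self-dual
            case retry:
              ?Bool = !Bool
                +{data,retry} = &{data,retry}  (internal→external)
                  case data:
                    Y self-dual
                  case retry:
                    Y self-dual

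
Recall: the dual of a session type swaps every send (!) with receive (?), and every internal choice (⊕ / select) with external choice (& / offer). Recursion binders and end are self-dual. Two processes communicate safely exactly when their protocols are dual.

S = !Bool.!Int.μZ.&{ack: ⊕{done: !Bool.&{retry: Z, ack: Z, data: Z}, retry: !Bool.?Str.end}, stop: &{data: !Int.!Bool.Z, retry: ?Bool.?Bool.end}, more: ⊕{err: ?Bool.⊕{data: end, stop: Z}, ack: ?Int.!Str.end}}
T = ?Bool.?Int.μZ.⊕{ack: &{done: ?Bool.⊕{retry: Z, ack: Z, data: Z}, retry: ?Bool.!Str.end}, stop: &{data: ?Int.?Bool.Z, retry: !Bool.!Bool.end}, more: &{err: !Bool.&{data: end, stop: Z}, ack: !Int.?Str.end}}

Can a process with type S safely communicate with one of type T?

NO

!Bool | ?Bool  ok
  !Int | ?Int  ok
    μZ | μZ  ok (rec unchanged)
      &{ack,stop,more} | ⊕{ack,stop,more}  ok label sets agree
        case ack:
          ⊕{done,retry} | &{done,retry}  ok label sets agree
            case done:
              !Bool | ?Bool  ok
                &{retry,ack,data} | ⊕{retry,ack,data}  ok label sets agree
                  case retry:
                    Z | Z  ok
                  case ack:
                    Z | Z  ok
                  case data:
                    Z | Z  ok
            case retry:
              !Bool | ?Bool  ok
                ?Str | !Str  ok
                  end | end  ok
        case stop:
          &{data,retry} | &{data,retry}  ✗ choice polarity not flipped — not dual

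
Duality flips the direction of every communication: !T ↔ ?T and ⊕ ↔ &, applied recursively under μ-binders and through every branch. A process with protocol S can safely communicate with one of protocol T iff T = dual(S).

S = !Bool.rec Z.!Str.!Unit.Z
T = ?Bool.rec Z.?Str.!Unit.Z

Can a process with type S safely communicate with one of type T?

!Bool ‖ ?Bool  ✓
  rec Z ‖ rec Z  ✓ (rec unchanged)
    !Str ‖ ?Str  ✓
      !Unit ‖ !Unit  ✗ same direction on both sides — not dual

NO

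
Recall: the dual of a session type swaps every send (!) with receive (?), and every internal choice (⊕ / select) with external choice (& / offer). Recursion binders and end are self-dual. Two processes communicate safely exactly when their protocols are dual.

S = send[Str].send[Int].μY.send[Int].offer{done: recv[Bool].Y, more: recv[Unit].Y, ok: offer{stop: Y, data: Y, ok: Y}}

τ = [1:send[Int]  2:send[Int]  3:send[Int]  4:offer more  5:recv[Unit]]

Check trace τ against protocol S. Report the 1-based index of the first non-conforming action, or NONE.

1

step 1: got send[Int], protocol expects send[Str]  ✗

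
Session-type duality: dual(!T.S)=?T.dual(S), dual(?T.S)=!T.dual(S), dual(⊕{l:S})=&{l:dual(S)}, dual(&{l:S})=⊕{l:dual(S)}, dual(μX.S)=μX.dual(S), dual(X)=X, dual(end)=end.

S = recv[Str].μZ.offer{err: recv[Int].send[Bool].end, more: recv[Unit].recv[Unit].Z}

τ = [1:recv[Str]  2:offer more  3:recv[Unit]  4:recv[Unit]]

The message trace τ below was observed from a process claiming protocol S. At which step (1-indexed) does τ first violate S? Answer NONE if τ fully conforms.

step 1: recv[Str]  match  cont: μZ.…
step 2: offer more  match  cont: recv[Unit].recv[Unit].μZ.…
step 3: recv[Unit]  match  cont: recv[Unit].μZ.…
step 4: recv[Unit]  match  cont: μZ.…
trace exhausted — no violation

NONE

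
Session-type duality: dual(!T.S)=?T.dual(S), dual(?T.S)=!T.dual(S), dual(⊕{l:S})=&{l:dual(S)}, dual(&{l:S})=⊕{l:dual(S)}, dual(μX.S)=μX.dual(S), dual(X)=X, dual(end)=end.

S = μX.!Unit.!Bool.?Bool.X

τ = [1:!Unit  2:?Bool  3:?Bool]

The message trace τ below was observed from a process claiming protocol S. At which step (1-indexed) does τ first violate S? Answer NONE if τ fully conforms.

@1 !Unit  ✓  now at !Bool.?Bool.μX.…
@2 got ?Bool, protocol expects !Bool  ✗

2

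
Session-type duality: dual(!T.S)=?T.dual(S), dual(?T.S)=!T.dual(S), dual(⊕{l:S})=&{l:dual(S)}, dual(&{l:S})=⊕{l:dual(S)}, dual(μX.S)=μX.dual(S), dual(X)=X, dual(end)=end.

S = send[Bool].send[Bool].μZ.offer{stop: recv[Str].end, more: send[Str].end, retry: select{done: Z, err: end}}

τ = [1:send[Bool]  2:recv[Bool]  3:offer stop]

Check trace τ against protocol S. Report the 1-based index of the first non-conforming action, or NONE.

2

step 1: send[Bool]  ✓  residual = send[Bool].μZ.…
step 2: got recv[Bool], protocol expects send[Bool]  ✗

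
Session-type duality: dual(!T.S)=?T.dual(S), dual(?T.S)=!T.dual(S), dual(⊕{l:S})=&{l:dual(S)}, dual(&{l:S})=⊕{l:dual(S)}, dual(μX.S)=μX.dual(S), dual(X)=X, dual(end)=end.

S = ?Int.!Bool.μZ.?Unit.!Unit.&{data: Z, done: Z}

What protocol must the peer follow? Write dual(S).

?Int ↦ !Int
  !Bool ↦ ?Bool
    μZ ↦ μZ  (μ self-dual)
      ?Unit ↦ !Unit
        !Unit ↦ ?Unit
          &{data,done} ↦ ⊕{data,done}  (external→internal)
            • data:
              Z ↦ Z
            • done:
              Z ↦ Z

!Int.?Bool.μZ.!Unit.?Unit.⊕{data: Z, done: Z}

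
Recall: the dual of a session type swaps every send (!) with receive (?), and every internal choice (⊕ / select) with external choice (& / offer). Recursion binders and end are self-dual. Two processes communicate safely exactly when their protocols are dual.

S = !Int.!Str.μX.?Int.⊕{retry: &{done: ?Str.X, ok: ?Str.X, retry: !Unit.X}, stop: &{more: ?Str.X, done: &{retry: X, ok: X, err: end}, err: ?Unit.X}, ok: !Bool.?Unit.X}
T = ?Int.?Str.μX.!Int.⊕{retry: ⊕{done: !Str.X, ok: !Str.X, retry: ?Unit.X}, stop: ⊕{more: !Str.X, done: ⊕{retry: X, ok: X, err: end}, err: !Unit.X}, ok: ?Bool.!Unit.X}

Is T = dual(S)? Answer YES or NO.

NO

!Int | ?Int  ok
  !Str | ?Str  ok
    μX | μX  ok (μ self-dual)
      ?Int | !Int  ok
        ⊕{retry,stop,ok} | ⊕{retry,stop,ok}  ✗ choice polarity not flipped — not dual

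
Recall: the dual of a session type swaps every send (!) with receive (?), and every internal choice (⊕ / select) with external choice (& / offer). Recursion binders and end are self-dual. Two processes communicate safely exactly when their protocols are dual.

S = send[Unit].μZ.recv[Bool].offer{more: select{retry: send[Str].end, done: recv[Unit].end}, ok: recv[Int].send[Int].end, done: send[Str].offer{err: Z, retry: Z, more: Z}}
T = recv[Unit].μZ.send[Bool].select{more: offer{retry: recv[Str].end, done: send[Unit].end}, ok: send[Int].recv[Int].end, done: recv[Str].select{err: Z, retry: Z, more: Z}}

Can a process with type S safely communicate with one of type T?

YES

send[Unit] vs recv[Unit]  ok
  μZ vs μZ  ok (rec unchanged)
    recv[Bool] vs send[Bool]  ok
      offer{more,ok,done} vs select{more,ok,done}  ok labels match
        [more]
          select{retry,done} vs offer{retry,done}  ok labels match
            [retry]
              send[Str] vs recv[Str]  ok
                end vs end  ok
            [done]
              recv[Unit] vs send[Unit]  ok
                end vs end  ok
        [ok]
          recv[Int] vs send[Int]  ok
            send[Int] vs recv[Int]  ok
              end vs end  ok
        [done]
          send[Str] vs recv[Str]  ok
            offer{err,retry,more} vs select{err,retry,more}  ok labels match
              [err]
                Z vs Z  ok
              [retry]
                Z vs Z  ok
              [more]
                Z vs Z  ok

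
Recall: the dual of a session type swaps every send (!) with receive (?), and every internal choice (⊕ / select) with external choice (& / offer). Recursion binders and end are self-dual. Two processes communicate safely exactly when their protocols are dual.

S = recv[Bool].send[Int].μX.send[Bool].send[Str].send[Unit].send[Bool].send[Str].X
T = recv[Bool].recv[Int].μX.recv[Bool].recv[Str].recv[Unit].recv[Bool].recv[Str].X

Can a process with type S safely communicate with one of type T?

NO

recv[Bool] ‖ recv[Bool]  ✗ same direction on both sides — not dual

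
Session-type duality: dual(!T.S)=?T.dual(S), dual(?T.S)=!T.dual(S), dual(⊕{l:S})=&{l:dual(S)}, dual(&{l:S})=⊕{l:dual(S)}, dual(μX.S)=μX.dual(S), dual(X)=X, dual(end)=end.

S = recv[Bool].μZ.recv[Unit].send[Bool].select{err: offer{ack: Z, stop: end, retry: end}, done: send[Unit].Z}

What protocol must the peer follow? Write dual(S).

send[Bool].μZ.send[Unit].recv[Bool].offer{err: select{ack: Z, stop: end, retry: end}, done: recv[Unit].Z}

recv[Bool] = send[Bool]
  μZ = μZ  (μ self-dual)
    recv[Unit] = send[Unit]
      send[Bool] = recv[Bool]
        select{err,done} = offer{err,done}  (⊕→&)
          case err:
            offer{ack,stop,retry} = select{ack,stop,retry}  (&→⊕)
              case ack:
                dual(Z) = Z
              case stop:
                dual(end) = end
              case retry:
                dual(end) = end
          case done:
            send[Unit] = recv[Unit]
              dual(Z) = Z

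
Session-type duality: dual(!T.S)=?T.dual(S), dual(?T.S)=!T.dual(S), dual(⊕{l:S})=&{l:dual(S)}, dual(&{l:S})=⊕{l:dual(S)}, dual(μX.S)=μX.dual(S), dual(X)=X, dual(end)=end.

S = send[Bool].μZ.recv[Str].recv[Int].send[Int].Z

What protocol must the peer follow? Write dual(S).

send[Bool] ↦ recv[Bool]
  μZ ↦ μZ  (μ self-dual)
    recv[Str] ↦ send[Str]
      recv[Int] ↦ send[Int]
        send[Int] ↦ recv[Int]
          Z self-dual

recv[Bool].μZ.send[Str].send[Int].recv[Int].Z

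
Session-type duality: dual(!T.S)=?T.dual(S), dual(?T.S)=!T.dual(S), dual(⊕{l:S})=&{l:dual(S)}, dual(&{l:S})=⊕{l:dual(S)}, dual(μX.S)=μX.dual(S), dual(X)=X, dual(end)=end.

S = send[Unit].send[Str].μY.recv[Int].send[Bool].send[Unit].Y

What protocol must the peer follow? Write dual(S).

recv[Unit].recv[Str].μY.send[Int].recv[Bool].recv[Unit].Y

send[Unit] ↦ recv[Unit]
  send[Str] ↦ recv[Str]
    μY ↦ μY  (binder kept)
      recv[Int] ↦ send[Int]
        send[Bool] ↦ recv[Bool]
          send[Unit] ↦ recv[Unit]
            Y ↦ Y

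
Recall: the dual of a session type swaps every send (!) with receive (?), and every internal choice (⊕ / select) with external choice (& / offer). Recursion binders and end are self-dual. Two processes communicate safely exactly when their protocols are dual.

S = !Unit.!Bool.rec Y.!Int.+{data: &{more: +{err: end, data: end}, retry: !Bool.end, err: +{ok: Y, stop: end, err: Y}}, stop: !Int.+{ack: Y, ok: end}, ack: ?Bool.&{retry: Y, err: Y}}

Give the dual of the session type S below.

!Unit = ?Unit
  !Bool = ?Bool
    rec Y = rec Y  (μ self-dual)
      !Int = ?Int
        +{data,stop,ack} = &{data,stop,ack}  (select→offer)
          [data]
            &{more,retry,err} = +{more,retry,err}  (&→⊕)
              [more]
                +{err,data} = &{err,data}  (select→offer)
                  [err]
                    end self-dual
                  [data]
                    end self-dual
              [retry]
                !Bool = ?Bool
                  end self-dual
              [err]
                +{ok,stop,err} = &{ok,stop,err}  (select→offer)
                  [ok]
                    Y self-dual
                  [stop]
                    end self-dual
                  [err]
                    Y self-dual
          [stop]
            !Int = ?Int
              +{ack,ok} = &{ack,ok}  (select→offer)
                [ack]
                  Y self-dual
                [ok]
                  end self-dual
          [ack]
            ?Bool = !Bool
              &{retry,err} = +{retry,err}  (&→⊕)
                [retry]
                  Y self-dual
                [err]
                  Y self-dual

?Unit.?Bool.rec Y.?Int.&{data: +{more: &{err: end, data: end}, retry: ?Bool.end, err: &{ok: Y, stop: end, err: Y}}, stop: ?Int.&{ack: Y, ok: end}, ack: !Bool.+{retry: Y, err: Y}}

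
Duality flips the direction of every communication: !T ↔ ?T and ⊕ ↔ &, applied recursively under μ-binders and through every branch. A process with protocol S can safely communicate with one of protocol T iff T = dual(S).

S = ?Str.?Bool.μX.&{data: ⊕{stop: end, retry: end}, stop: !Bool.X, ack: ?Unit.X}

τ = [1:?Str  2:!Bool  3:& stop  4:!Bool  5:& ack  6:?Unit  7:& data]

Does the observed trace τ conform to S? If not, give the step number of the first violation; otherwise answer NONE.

[1] ?Str  ✓  state: ?Bool.μX.…
[2] got !Bool, protocol expects ?Bool  ✗

2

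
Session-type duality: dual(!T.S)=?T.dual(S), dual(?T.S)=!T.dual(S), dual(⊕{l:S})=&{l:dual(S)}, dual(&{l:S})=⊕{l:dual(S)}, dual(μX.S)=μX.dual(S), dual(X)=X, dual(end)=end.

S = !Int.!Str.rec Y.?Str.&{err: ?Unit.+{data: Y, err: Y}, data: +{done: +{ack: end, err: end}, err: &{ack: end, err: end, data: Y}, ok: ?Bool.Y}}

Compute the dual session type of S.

?Int.?Str.rec Y.!Str.+{err: !Unit.&{data: Y, err: Y}, data: &{done: &{ack: end, err: end}, err: +{ack: end, err: end, data: Y}, ok: !Bool.Y}}

!Int → ?Int
  !Str → ?Str
    rec Y → rec Y  (μ self-dual)
      ?Str → !Str
        &{err,data} → +{err,data}  (external→internal)
          • err:
            ?Unit → !Unit
              +{data,err} → &{data,err}  (⊕→&)
                • data:
                  Y ↦ Y
                • err:
                  Y ↦ Y
          • data:
            +{done,err,ok} → &{done,err,ok}  (⊕→&)
              • done:
                +{ack,err} → &{ack,err}  (⊕→&)
                  • ack:
                    end ↦ end
                  • err:
                    end ↦ end
              • err:
                &{ack,err,data} → +{ack,err,data}  (external→internal)
                  • ack:
                    end ↦ end
                  • err:
                    end ↦ end
                  • data:
                    Y ↦ Y
              • ok:
                ?Bool → !Bool
                  Y ↦ Y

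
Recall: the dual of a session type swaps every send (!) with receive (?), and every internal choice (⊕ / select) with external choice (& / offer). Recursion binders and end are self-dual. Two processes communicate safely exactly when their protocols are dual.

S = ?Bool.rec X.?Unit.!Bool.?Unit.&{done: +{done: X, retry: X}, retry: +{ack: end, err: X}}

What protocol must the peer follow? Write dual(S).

!Bool.rec X.!Unit.?Bool.!Unit.+{done: &{done: X, retry: X}, retry: &{ack: end, err: X}}

?Bool → !Bool
  rec X → rec X  (binder kept)
    ?Unit → !Unit
      !Bool → ?Bool
        ?Unit → !Unit
          &{done,retry} → +{done,retry}  (&→⊕)
            case done:
              +{done,retry} → &{done,retry}  (internal→external)
                case done:
                  X ↦ X
                case retry:
                  X ↦ X
            case retry:
              +{ack,err} → &{ack,err}  (internal→external)
                case ack:
                  end ↦ end
                case err:
                  X ↦ X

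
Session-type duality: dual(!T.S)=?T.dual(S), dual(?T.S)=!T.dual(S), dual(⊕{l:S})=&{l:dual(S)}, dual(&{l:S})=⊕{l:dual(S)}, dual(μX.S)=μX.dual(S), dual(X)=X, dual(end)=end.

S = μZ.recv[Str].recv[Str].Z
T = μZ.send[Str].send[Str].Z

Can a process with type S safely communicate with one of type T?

μZ ‖ μZ  ✓ (binder kept)
  recv[Str] ‖ send[Str]  ✓
    recv[Str] ‖ send[Str]  ✓
      Z ‖ Z  ✓

YES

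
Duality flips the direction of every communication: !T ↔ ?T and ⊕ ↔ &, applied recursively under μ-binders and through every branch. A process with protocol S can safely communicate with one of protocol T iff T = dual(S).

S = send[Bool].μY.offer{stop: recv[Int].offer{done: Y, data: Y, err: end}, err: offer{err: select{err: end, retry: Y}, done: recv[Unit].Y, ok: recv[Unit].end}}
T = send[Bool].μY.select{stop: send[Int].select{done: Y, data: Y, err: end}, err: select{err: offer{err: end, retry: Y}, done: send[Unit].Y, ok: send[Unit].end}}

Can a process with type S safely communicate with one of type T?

send[Bool] | send[Bool]  ✗ same direction on both sides — not dual

NO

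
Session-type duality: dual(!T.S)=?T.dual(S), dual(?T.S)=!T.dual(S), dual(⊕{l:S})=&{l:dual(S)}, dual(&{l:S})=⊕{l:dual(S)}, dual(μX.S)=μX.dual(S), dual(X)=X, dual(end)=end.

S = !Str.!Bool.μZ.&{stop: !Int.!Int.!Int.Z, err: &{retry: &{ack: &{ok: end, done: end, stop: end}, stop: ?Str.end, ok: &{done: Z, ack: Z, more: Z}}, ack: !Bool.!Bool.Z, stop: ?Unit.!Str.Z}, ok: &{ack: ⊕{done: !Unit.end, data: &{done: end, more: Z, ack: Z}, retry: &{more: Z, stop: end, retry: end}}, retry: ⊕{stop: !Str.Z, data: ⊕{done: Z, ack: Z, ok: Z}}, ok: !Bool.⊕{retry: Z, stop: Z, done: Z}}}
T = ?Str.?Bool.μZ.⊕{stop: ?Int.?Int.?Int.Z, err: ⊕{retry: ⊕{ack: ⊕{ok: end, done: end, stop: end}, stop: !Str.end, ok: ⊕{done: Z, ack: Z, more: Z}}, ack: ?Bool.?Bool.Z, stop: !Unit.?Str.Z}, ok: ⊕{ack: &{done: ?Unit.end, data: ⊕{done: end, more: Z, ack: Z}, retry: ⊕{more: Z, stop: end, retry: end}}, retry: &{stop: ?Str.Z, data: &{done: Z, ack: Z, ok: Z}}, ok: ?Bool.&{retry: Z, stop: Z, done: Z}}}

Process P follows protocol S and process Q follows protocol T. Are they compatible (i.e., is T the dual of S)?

!Str ‖ ?Str  match
  !Bool ‖ ?Bool  match
    μZ ‖ μZ  match (μ self-dual)
      &{stop,err,ok} ‖ ⊕{stop,err,ok}  match label sets agree
        [stop]
          !Int ‖ ?Int  match
            !Int ‖ ?Int  match
              !Int ‖ ?Int  match
                Z ‖ Z  match
        [err]
          &{retry,ack,stop} ‖ ⊕{retry,ack,stop}  match label sets agree
            [retry]
              &{ack,stop,ok} ‖ ⊕{ack,stop,ok}  match label sets agree
                [ack]
                  &{ok,done,stop} ‖ ⊕{ok,done,stop}  match label sets agree
                    [ok]
                      end ‖ end  match
                    [done]
                      end ‖ end  match
                    [stop]
                      end ‖ end  match
                [stop]
                  ?Str ‖ !Str  match
                    end ‖ end  match
                [ok]
                  &{done,ack,more} ‖ ⊕{done,ack,more}  match label sets agree
                    [done]
                      Z ‖ Z  match
                    [ack]
                      Z ‖ Z  match
                    [more]
                      Z ‖ Z  match
            [ack]
              !Bool ‖ ?Bool  match
                !Bool ‖ ?Bool  match
                  Z ‖ Z  match
            [stop]
              ?Unit ‖ !Unit  match
                !Str ‖ ?Str  match
                  Z ‖ Z  match
        [ok]
          &{ack,retry,ok} ‖ ⊕{ack,retry,ok}  match label sets agree
            [ack]
              ⊕{done,data,retry} ‖ &{done,data,retry}  match label sets agree
                [done]
                  !Unit ‖ ?Unit  match
                    end ‖ end  match
                [data]
                  &{done,more,ack} ‖ ⊕{done,more,ack}  match label sets agree
                    [done]
                      end ‖ end  match
                    [more]
                      Z ‖ Z  match
                    [ack]
                      Z ‖ Z  match
                [retry]
                  &{more,stop,retry} ‖ ⊕{more,stop,retry}  match label sets agree
                    [more]
                      Z ‖ Z  match
                    [stop]
                      end ‖ end  match
                    [retry]
                      end ‖ end  match
            [retry]
              ⊕{stop,data} ‖ &{stop,data}  match label sets agree
                [stop]
                  !Str ‖ ?Str  match
                    Z ‖ Z  match
                [data]
                  ⊕{done,ack,ok} ‖ &{done,ack,ok}  match label sets agree
                    [done]
                      Z ‖ Z  match
                    [ack]
                      Z ‖ Z  match
                    [ok]
                      Z ‖ Z  match
            [ok]
              !Bool ‖ ?Bool  match
                ⊕{retry,stop,done} ‖ &{retry,stop,done}  match label sets agree
                  [retry]
                    Z ‖ Z  match
                  [stop]
                    Z ‖ Z  match
                  [done]
                    Z ‖ Z  match

YES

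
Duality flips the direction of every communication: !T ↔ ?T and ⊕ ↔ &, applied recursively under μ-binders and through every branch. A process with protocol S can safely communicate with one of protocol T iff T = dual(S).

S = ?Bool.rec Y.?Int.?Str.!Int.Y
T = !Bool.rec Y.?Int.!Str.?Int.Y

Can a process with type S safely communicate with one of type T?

?Bool | !Bool  match
  rec Y | rec Y  match (μ self-dual)
    ?Int | ?Int  ✗ same direction on both sides — not dual

NO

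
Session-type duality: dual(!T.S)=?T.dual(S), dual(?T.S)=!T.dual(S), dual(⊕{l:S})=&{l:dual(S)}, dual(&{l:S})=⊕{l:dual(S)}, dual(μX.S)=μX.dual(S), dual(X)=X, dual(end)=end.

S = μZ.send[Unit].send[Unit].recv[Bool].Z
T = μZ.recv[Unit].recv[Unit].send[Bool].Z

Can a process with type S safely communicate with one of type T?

YES

μZ ‖ μZ  ✓ (rec unchanged)
  send[Unit] ‖ recv[Unit]  ✓
    send[Unit] ‖ recv[Unit]  ✓
      recv[Bool] ‖ send[Bool]  ✓
        Z ‖ Z  ✓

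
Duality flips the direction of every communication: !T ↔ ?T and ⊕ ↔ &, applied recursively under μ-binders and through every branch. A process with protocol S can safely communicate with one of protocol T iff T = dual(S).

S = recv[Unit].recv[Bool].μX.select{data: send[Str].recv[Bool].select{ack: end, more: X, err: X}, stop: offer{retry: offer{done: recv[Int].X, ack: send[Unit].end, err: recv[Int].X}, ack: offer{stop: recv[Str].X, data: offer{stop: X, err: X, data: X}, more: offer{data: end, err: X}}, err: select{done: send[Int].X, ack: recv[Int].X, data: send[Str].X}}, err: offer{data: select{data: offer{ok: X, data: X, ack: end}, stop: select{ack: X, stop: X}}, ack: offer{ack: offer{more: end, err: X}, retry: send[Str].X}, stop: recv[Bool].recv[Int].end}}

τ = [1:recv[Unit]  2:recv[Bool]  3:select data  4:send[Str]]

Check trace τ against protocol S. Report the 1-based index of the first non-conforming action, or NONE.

step 1: recv[Unit]  ok  state: recv[Bool].μX.…
step 2: recv[Bool]  ok  state: μX.…
step 3: select data  ok  state: send[Str].recv[Bool].select{ack: end, more: μX.…, err: μX.…}
step 4: send[Str]  ok  state: recv[Bool].select{ack: end, more: μX.…, err: μX.…}
τ conforms to S (length 4)

NONE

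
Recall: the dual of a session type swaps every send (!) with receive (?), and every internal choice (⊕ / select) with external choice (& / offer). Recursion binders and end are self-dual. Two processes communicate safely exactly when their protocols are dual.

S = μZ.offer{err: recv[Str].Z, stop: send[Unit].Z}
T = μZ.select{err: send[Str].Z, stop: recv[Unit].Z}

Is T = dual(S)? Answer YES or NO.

μZ vs μZ  ok (binder kept)
  offer{err,stop} vs select{err,stop}  ok label sets agree
    case err:
      recv[Str] vs send[Str]  ok
        Z vs Z  ok
    case stop:
      send[Unit] vs recv[Unit]  ok
        Z vs Z  ok

YES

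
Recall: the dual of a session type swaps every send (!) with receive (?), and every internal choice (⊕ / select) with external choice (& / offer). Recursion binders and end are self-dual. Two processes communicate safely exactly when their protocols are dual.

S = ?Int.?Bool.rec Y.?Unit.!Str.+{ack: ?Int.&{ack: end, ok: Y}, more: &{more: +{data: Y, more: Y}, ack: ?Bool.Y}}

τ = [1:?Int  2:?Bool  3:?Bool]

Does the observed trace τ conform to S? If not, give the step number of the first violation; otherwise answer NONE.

3

step 1: ?Int  ok  cont: ?Bool.rec Y.…
step 2: ?Bool  ok  cont: rec Y.…
step 3: got ?Bool, protocol expects ?Unit  ✗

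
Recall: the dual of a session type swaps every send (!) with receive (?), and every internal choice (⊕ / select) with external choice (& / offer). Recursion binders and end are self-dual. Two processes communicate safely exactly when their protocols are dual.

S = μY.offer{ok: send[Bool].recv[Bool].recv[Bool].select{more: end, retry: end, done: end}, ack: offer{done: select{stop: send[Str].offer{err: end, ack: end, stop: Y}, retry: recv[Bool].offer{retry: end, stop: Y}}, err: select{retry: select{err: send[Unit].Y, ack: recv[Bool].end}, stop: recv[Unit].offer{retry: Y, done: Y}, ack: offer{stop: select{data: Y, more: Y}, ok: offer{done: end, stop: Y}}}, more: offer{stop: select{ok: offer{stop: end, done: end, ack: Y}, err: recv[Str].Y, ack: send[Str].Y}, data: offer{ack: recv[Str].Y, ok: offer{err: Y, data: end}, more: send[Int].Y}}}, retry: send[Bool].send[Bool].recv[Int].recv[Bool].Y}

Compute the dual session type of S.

μY ↦ μY  (μ self-dual)
  offer{ok,ack,retry} ↦ select{ok,ack,retry}  (&→⊕)
    case ok:
      send[Bool] ↦ recv[Bool]
        recv[Bool] ↦ send[Bool]
          recv[Bool] ↦ send[Bool]
            select{more,retry,done} ↦ offer{more,retry,done}  (⊕→&)
              case more:
                dual(end) = end
              case retry:
                dual(end) = end
              case done:
                dual(end) = end
    case ack:
      offer{done,err,more} ↦ select{done,err,more}  (&→⊕)
        case done:
          select{stop,retry} ↦ offer{stop,retry}  (⊕→&)
            case stop:
              send[Str] ↦ recv[Str]
                offer{err,ack,stop} ↦ select{err,ack,stop}  (&→⊕)
                  case err:
                    dual(end) = end
                  case ack:
                    dual(end) = end
                  case stop:
                    dual(Y) = Y
            case retry:
              recv[Bool] ↦ send[Bool]
                offer{retry,stop} ↦ select{retry,stop}  (&→⊕)
                  case retry:
                    dual(end) = end
                  case stop:
                    dual(Y) = Y
        case err:
          select{retry,stop,ack} ↦ offer{retry,stop,ack}  (⊕→&)
            case retry:
              select{err,ack} ↦ offer{err,ack}  (⊕→&)
                case err:
                  send[Unit] ↦ recv[Unit]
                    dual(Y) = Y
                case ack:
                  recv[Bool] ↦ send[Bool]
                    dual(end) = end
            case stop:
              recv[Unit] ↦ send[Unit]
                offer{retry,done} ↦ select{retry,done}  (&→⊕)
                  case retry:
                    dual(Y) = Y
                  case done:
                    dual(Y) = Y
            case ack:
              offer{stop,ok} ↦ select{stop,ok}  (&→⊕)
                case stop:
                  select{data,more} ↦ offer{data,more}  (⊕→&)
                    case data:
                      dual(Y) = Y
                    case more:
                      dual(Y) = Y
                case ok:
                  offer{done,stop} ↦ select{done,stop}  (&→⊕)
                    case done:
                      dual(end) = end
                    case stop:
                      dual(Y) = Y
        case more:
          offer{stop,data} ↦ select{stop,data}  (&→⊕)
            case stop:
              select{ok,err,ack} ↦ offer{ok,err,ack}  (⊕→&)
                case ok:
                  offer{stop,done,ack} ↦ select{stop,done,ack}  (&→⊕)
                    case stop:
                      dual(end) = end
                    case done:
                      dual(end) = end
                    case ack:
                      dual(Y) = Y
                case err:
                  recv[Str] ↦ send[Str]
                    dual(Y) = Y
                case ack:
                  send[Str] ↦ recv[Str]
                    dual(Y) = Y
            case data:
              offer{ack,ok,more} ↦ select{ack,ok,more}  (&→⊕)
                case ack:
                  recv[Str] ↦ send[Str]
                    dual(Y) = Y
                case ok:
                  offer{err,data} ↦ select{err,data}  (&→⊕)
                    case err:
                      dual(Y) = Y
                    case data:
                      dual(end) = end
                case more:
                  send[Int] ↦ recv[Int]
                    dual(Y) = Y
    case retry:
      send[Bool] ↦ recv[Bool]
        send[Bool] ↦ recv[Bool]
          recv[Int] ↦ send[Int]
            recv[Bool] ↦ send[Bool]
              dual(Y) = Y

μY.select{ok: recv[Bool].send[Bool].send[Bool].offer{more: end, retry: end, done: end}, ack: select{done: offer{stop: recv[Str].select{err: end, ack: end, stop: Y}, retry: send[Bool].select{retry: end, stop: Y}}, err: offer{retry: offer{err: recv[Unit].Y, ack: send[Bool].end}, stop: send[Unit].select{retry: Y, done: Y}, ack: select{stop: offer{data: Y, more: Y}, ok: select{done: end, stop: Y}}}, more: select{stop: offer{ok: select{stop: end, done: end, ack: Y}, err: send[Str].Y, ack: recv[Str].Y}, data: select{ack: send[Str].Y, ok: select{err: Y, data: end}, more: recv[Int].Y}}}, retry: recv[Bool].recv[Bool].send[Int].send[Bool].Y}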